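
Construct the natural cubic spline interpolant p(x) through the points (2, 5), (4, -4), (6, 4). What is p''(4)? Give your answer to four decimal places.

Put m_i = p'' at the i-th knot. Here h = (2, 2) and Δ = (-9/2, 4), so the interior equations h_(i-1)·m_(i-1) + 2(h_(i-1)+h_i)·m_i + h_i·m_(i+1) = 6(Δ_i − Δ_(i-1)) read
  2·m_0 + 8·m_1 + 2·m_2 = 6(Δ_1 - Δ_0) = 51
Natural end conditions: m_0 = m_2 = 0.
Hence m_0 = 0, m_1 = 51/8, m_2 = 0.

6.3750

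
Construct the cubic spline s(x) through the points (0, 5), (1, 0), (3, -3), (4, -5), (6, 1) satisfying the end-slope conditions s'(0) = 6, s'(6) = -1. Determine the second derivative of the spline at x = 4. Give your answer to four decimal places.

Write M_i for s''(x_i). With h_i = 1, 2, 1, 2 and divided differences Δ_i = -5, -3/2, -2, 3, the continuity of s' gives the tridiagonal system
  1·M_0 + 6·M_1 + 2·M_2 = 6(Δ_1 - Δ_0) = 21
  2·M_1 + 6·M_2 + 1·M_3 = 6(Δ_2 - Δ_1) = -3
  1·M_2 + 6·M_3 + 2·M_4 = 6(Δ_3 - Δ_2) = 30
Clamped end conditions give two more equations: 2h_0·M_0 + h_0·M_1 = 6(Δ_0 - s'(0)) = -66 and h_3·M_3 + 2h_3·M_4 = 6(s'(6) - Δ_3) = -24.
Solving the tridiagonal system: M_0 = -3629/93, M_1 = 1120/93, M_2 = -569/93, M_3 = 895/93, M_4 = -2011/186.

9.6237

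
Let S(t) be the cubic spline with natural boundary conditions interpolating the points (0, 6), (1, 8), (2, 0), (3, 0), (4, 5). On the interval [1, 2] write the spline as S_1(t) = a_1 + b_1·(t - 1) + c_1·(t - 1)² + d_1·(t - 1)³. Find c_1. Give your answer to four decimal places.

-9.4821

With M_i denoting the second derivative at x_i, h_i = 1, 1, 1, 1, and Δ_i = (y_(i+1) − y_i)/h_i = 2, -8, 0, 5:
  1·M_0 + 4·M_1 + 1·M_2 = 6(Δ_1 - Δ_0) = -60
  1·M_1 + 4·M_2 + 1·M_3 = 6(Δ_2 - Δ_1) = 48
  1·M_2 + 4·M_3 + 1·M_4 = 6(Δ_3 - Δ_2) = 30
Natural end conditions: M_0 = M_4 = 0.
Solving the tridiagonal system: M_0 = 0, M_1 = -531/28, M_2 = 111/7, M_3 = 99/28, M_4 = 0.
On [1, 2], with S_1(t) = a_1 + b_1·(t - 1) + c_1·(t - 1)² + d_1·(t - 1)³: c_1 = M_1/2 = -531/56, d_1 = (M_2 - M_1)/(6h_1) = 325/56, b_1 = Δ_1 - h_1(2M_1 + M_2)/6 = -121/28.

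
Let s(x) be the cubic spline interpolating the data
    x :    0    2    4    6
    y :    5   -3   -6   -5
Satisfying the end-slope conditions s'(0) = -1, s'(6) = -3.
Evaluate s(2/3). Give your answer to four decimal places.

3.2420

Put M_i = s'' at the i-th knot. Here h = (2, 2, 2) and Δ = (-4, -3/2, 1/2), so the interior equations h_(i-1)·M_(i-1) + 2(h_(i-1)+h_i)·M_i + h_i·M_(i+1) = 6(Δ_i − Δ_(i-1)) read
  2·M_0 + 8·M_1 + 2·M_2 = 6(Δ_1 - Δ_0) = 15
  2·M_1 + 8·M_2 + 2·M_3 = 6(Δ_2 - Δ_1) = 12
Clamped end conditions give two more equations: 2h_0·M_0 + h_0·M_1 = 6(Δ_0 - s'(0)) = -18 and h_2·M_2 + 2h_2·M_3 = 6(s'(6) - Δ_2) = -21.
Solving: M_0 = -88/15, M_1 = 41/15, M_2 = 73/30, M_3 = -97/15.
On [0, 2], s(x) = 5 - 1·x - 44/15·x² + 43/60·x³.
With x = 2/3: s(2/3) = 1313/405.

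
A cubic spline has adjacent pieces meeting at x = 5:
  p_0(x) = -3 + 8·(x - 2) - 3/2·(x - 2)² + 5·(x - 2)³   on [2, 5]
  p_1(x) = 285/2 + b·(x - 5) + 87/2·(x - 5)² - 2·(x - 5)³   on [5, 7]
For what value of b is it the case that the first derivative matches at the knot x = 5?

134

p_0'(x) = 8 - 3·(x - 2) + 15·(x - 2)², so p_0'(5) = 134. On the right, p_1'(5) = b, so b = 134.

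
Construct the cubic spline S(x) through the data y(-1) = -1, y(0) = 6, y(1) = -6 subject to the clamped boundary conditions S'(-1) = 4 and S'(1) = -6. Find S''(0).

Write M_i for S''(x_i). With h_i = 1, 1 and divided differences Δ_i = 7, -12, the continuity of S' gives the tridiagonal system
  1·M_0 + 4·M_1 + 1·M_2 = 6(Δ_1 - Δ_0) = -114
Clamped end conditions give two more equations: 2h_0·M_0 + h_0·M_1 = 6(Δ_0 - S'(-1)) = 18 and h_1·M_1 + 2h_1·M_2 = 6(S'(1) - Δ_1) = 36.
Solving the tridiagonal system: M_0 = 65/2, M_1 = -47, M_2 = 83/2.

-47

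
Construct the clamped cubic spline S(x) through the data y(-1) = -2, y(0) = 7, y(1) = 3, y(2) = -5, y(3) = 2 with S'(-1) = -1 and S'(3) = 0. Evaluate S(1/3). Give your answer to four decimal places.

7.8016

Write σ_i for S''(x_i). With h_i = 1, 1, 1, 1 and divided differences Δ_i = 9, -4, -8, 7, the continuity of S' gives the tridiagonal system
  1·σ_0 + 4·σ_1 + 1·σ_2 = 6(Δ_1 - Δ_0) = -78
  1·σ_1 + 4·σ_2 + 1·σ_3 = 6(Δ_2 - Δ_1) = -24
  1·σ_2 + 4·σ_3 + 1·σ_4 = 6(Δ_3 - Δ_2) = 90
Clamped end conditions give two more equations: 2h_0·σ_0 + h_0·σ_1 = 6(Δ_0 - S'(-1)) = 60 and h_3·σ_3 + 2h_3·σ_4 = 6(S'(3) - Δ_3) = -42.
Solving the tridiagonal system: σ_0 = 1243/28, σ_1 = -403/14, σ_2 = -29/4, σ_3 = 473/14, σ_4 = -1061/28.
On [0, 1], S(x) = 7 + 381/56·x - 403/28·x² + 201/56·x³.
With x = 1/3: S(1/3) = 983/126.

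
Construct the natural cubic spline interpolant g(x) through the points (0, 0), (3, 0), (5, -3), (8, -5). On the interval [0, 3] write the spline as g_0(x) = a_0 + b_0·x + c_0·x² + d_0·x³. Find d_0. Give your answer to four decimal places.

Write M_i for g''(x_i). With h_i = 3, 2, 3 and divided differences Δ_i = 0, -3/2, -2/3, the continuity of g' gives the tridiagonal system
  3·M_0 + 10·M_1 + 2·M_2 = 6(Δ_1 - Δ_0) = -9
  2·M_1 + 10·M_2 + 3·M_3 = 6(Δ_2 - Δ_1) = 5
Natural end conditions: M_0 = M_3 = 0.
Forward elimination and back-substitution give M_0 = 0, M_1 = -25/24, M_2 = 17/24, M_3 = 0.
On [0, 3], with g_0(x) = a_0 + b_0·x + c_0·x² + d_0·x³: c_0 = M_0/2 = 0, d_0 = (M_1 - M_0)/(6h_0) = -25/432, b_0 = Δ_0 - h_0(2M_0 + M_1)/6 = 25/48.

-0.0579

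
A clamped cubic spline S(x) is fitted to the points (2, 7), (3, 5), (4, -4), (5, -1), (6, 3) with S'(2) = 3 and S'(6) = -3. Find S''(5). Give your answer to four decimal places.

Write M_i for S''(x_i). With h_i = 1, 1, 1, 1 and divided differences Δ_i = -2, -9, 3, 4, the continuity of S' gives the tridiagonal system
  1·M_0 + 4·M_1 + 1·M_2 = 6(Δ_1 - Δ_0) = -42
  1·M_1 + 4·M_2 + 1·M_3 = 6(Δ_2 - Δ_1) = 72
  1·M_2 + 4·M_3 + 1·M_4 = 6(Δ_3 - Δ_2) = 6
Clamped end conditions give two more equations: 2h_0·M_0 + h_0·M_1 = 6(Δ_0 - S'(2)) = -30 and h_3·M_3 + 2h_3·M_4 = 6(S'(6) - Δ_3) = -42.
Solving: M_0 = -57/7, M_1 = -96/7, M_2 = 21, M_3 = 12/7, M_4 = -153/7.

1.7143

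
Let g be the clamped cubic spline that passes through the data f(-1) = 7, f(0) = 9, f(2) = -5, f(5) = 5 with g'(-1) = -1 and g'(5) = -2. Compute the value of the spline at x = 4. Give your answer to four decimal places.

2.4659

With σ_i denoting the second derivative at x_i, h_i = 1, 2, 3, and Δ_i = (y_(i+1) − y_i)/h_i = 2, -7, 10/3:
  1·σ_0 + 6·σ_1 + 2·σ_2 = 6(Δ_1 - Δ_0) = -54
  2·σ_1 + 10·σ_2 + 3·σ_3 = 6(Δ_2 - Δ_1) = 62
Clamped end conditions give two more equations: 2h_0·σ_0 + h_0·σ_1 = 6(Δ_0 - g'(-1)) = 18 and h_2·σ_2 + 2h_2·σ_3 = 6(g'(5) - Δ_2) = -32.
Hence σ_0 = 974/57, σ_1 = -922/57, σ_2 = 740/57, σ_3 = -674/57.
On [2, 5], g(x) = -5 - 71/19·(x - 2) + 370/57·(x - 2)² - 707/513·(x - 2)³.
With (x - 2) = 2: g(4) = 1265/513.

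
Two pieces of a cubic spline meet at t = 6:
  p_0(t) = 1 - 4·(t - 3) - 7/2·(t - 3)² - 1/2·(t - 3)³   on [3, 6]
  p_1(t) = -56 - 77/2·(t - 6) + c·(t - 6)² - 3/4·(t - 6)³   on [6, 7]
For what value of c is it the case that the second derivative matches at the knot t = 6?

-8

p_0''(t) = -7 - 3·(t - 3), so p_0''(6) = -16. On the right, p_1''(6) = 2c, so c = -8.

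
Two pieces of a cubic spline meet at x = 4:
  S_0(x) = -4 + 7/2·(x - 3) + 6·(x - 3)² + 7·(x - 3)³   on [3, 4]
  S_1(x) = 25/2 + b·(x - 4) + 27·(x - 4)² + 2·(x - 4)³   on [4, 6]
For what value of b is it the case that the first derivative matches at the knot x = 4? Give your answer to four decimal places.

S_0'(x) = 7/2 + 12·(x - 3) + 21·(x - 3)², so S_0'(4) = 73/2. On the right, S_1'(4) = b, so b = 73/2.

36.5000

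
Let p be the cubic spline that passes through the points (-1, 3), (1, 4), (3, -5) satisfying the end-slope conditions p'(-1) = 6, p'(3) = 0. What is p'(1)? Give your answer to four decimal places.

-4.5000

Let m_i = p''(x_i). Step sizes h_i = 2, 2; slopes of the chords Δ_i = (y_(i+1) - y_i)/h_i = 1/2, -9/2.
  2·m_0 + 8·m_1 + 2·m_2 = 6(Δ_1 - Δ_0) = -30
Clamped end conditions give two more equations: 2h_0·m_0 + h_0·m_1 = 6(Δ_0 - p'(-1)) = -33 and h_1·m_1 + 2h_1·m_2 = 6(p'(3) - Δ_1) = 27.
Solving the tridiagonal system: m_0 = -6, m_1 = -9/2, m_2 = 9.
On [1, 3], p'(x) = b_1 + 2c_1·(x - 1) + 3d_1·(x - 1)² with b_1 = Δ_1 - h_1(2m_1 + m_2)/6 = -9/2, c_1 = m_1/2 = -9/4, d_1 = (m_2 - m_1)/(6h_1) = 9/8. So p'(1) = -9/2.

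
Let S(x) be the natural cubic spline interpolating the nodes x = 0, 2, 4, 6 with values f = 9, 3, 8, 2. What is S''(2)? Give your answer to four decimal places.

5.5000

With σ_i denoting the second derivative at x_i, h_i = 2, 2, 2, and Δ_i = (y_(i+1) − y_i)/h_i = -3, 5/2, -3:
  2·σ_0 + 8·σ_1 + 2·σ_2 = 6(Δ_1 - Δ_0) = 33
  2·σ_1 + 8·σ_2 + 2·σ_3 = 6(Δ_2 - Δ_1) = -33
Natural end conditions: σ_0 = σ_3 = 0.
Forward elimination and back-substitution give σ_0 = 0, σ_1 = 11/2, σ_2 = -11/2, σ_3 = 0.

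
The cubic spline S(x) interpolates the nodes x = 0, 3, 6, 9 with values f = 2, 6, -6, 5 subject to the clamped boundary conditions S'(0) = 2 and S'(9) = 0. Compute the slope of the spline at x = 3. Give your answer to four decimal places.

Put M_i = S'' at the i-th knot. Here h = (3, 3, 3) and Δ = (4/3, -4, 11/3), so the interior equations h_(i-1)·M_(i-1) + 2(h_(i-1)+h_i)·M_i + h_i·M_(i+1) = 6(Δ_i − Δ_(i-1)) read
  3·M_0 + 12·M_1 + 3·M_2 = 6(Δ_1 - Δ_0) = -32
  3·M_1 + 12·M_2 + 3·M_3 = 6(Δ_2 - Δ_1) = 46
Clamped end conditions give two more equations: 2h_0·M_0 + h_0·M_1 = 6(Δ_0 - S'(0)) = -4 and h_2·M_2 + 2h_2·M_3 = 6(S'(9) - Δ_2) = -22.
Solving the tridiagonal system: M_0 = 26/15, M_1 = -24/5, M_2 = 34/5, M_3 = -106/15.
On [3, 6], S'(x) = b_1 + 2c_1·(x - 3) + 3d_1·(x - 3)² with b_1 = Δ_1 - h_1(2M_1 + M_2)/6 = -13/5, c_1 = M_1/2 = -12/5, d_1 = (M_2 - M_1)/(6h_1) = 29/45. So S'(3) = -13/5.

-2.6000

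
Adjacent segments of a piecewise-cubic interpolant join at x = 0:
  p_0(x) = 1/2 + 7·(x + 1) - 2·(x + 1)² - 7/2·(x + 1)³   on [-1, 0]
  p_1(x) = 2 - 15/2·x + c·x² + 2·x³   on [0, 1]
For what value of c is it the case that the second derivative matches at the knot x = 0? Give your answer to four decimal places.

p_0''(x) = -4 - 21·(x + 1), so p_0''(0) = -25. On the right, p_1''(0) = 2c, so c = -25/2.

-12.5000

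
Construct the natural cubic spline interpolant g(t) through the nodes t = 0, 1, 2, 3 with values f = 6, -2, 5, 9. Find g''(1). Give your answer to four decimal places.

Put M_i = g'' at the i-th knot. Here h = (1, 1, 1) and Δ = (-8, 7, 4), so the interior equations h_(i-1)·M_(i-1) + 2(h_(i-1)+h_i)·M_i + h_i·M_(i+1) = 6(Δ_i − Δ_(i-1)) read
  1·M_0 + 4·M_1 + 1·M_2 = 6(Δ_1 - Δ_0) = 90
  1·M_1 + 4·M_2 + 1·M_3 = 6(Δ_2 - Δ_1) = -18
Natural end conditions: M_0 = M_3 = 0.
Hence M_0 = 0, M_1 = 126/5, M_2 = -54/5, M_3 = 0.

25.2000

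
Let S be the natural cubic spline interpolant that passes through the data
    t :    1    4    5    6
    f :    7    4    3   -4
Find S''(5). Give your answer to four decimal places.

-9.2903

With M_i denoting the second derivative at x_i, h_i = 3, 1, 1, and Δ_i = (y_(i+1) − y_i)/h_i = -1, -1, -7:
  3·M_0 + 8·M_1 + 1·M_2 = 6(Δ_1 - Δ_0) = 0
  1·M_1 + 4·M_2 + 1·M_3 = 6(Δ_2 - Δ_1) = -36
Natural end conditions: M_0 = M_3 = 0.
Solving: M_0 = 0, M_1 = 36/31, M_2 = -288/31, M_3 = 0.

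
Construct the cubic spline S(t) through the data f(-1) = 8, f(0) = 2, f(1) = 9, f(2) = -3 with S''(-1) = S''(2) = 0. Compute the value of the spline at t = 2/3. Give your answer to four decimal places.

7.4617

With M_i denoting the second derivative at x_i, h_i = 1, 1, 1, and Δ_i = (y_(i+1) − y_i)/h_i = -6, 7, -12:
  1·M_0 + 4·M_1 + 1·M_2 = 6(Δ_1 - Δ_0) = 78
  1·M_1 + 4·M_2 + 1·M_3 = 6(Δ_2 - Δ_1) = -114
Natural end conditions: M_0 = M_3 = 0.
Solving the tridiagonal system: M_0 = 0, M_1 = 142/5, M_2 = -178/5, M_3 = 0.
On [0, 1], S(t) = 2 + 52/15·t + 71/5·t² - 32/3·t³.
With t = 2/3: S(2/3) = 3022/405.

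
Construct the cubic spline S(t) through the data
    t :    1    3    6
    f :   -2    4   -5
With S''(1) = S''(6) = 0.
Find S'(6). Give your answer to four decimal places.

Put m_i = S'' at the i-th knot. Here h = (2, 3) and Δ = (3, -3), so the interior equations h_(i-1)·m_(i-1) + 2(h_(i-1)+h_i)·m_i + h_i·m_(i+1) = 6(Δ_i − Δ_(i-1)) read
  2·m_0 + 10·m_1 + 3·m_2 = 6(Δ_1 - Δ_0) = -36
Natural end conditions: m_0 = m_2 = 0.
Hence m_0 = 0, m_1 = -18/5, m_2 = 0.
On [3, 6], S'(t) = b_1 + 2c_1·(t - 3) + 3d_1·(t - 3)² with b_1 = Δ_1 - h_1(2m_1 + m_2)/6 = 3/5, c_1 = m_1/2 = -9/5, d_1 = (m_2 - m_1)/(6h_1) = 1/5. So S'(6) = -24/5.

-4.8000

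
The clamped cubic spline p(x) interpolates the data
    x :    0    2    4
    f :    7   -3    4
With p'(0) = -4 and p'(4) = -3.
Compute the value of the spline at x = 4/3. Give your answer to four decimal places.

-1.1852

With M_i denoting the second derivative at x_i, h_i = 2, 2, and Δ_i = (y_(i+1) − y_i)/h_i = -5, 7/2:
  2·M_0 + 8·M_1 + 2·M_2 = 6(Δ_1 - Δ_0) = 51
Clamped end conditions give two more equations: 2h_0·M_0 + h_0·M_1 = 6(Δ_0 - p'(0)) = -6 and h_1·M_1 + 2h_1·M_2 = 6(p'(4) - Δ_1) = -39.
Solving the tridiagonal system: M_0 = -61/8, M_1 = 49/4, M_2 = -127/8.
On [0, 2], p(x) = 7 - 4·x - 61/16·x² + 53/32·x³.
With x = 4/3: p(4/3) = -32/27.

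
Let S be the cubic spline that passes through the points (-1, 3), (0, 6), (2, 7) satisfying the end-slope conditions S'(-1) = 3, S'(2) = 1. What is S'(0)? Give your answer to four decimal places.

2.0833

Put σ_i = S'' at the i-th knot. Here h = (1, 2) and Δ = (3, 1/2), so the interior equations h_(i-1)·σ_(i-1) + 2(h_(i-1)+h_i)·σ_i + h_i·σ_(i+1) = 6(Δ_i − Δ_(i-1)) read
  1·σ_0 + 6·σ_1 + 2·σ_2 = 6(Δ_1 - Δ_0) = -15
Clamped end conditions give two more equations: 2h_0·σ_0 + h_0·σ_1 = 6(Δ_0 - S'(-1)) = 0 and h_1·σ_1 + 2h_1·σ_2 = 6(S'(2) - Δ_1) = 3.
Solving: σ_0 = 11/6, σ_1 = -11/3, σ_2 = 31/12.
On [0, 2], S'(t) = b_1 + 2c_1·t + 3d_1·t² with b_1 = Δ_1 - h_1(2σ_1 + σ_2)/6 = 25/12, c_1 = σ_1/2 = -11/6, d_1 = (σ_2 - σ_1)/(6h_1) = 25/48. So S'(0) = 25/12.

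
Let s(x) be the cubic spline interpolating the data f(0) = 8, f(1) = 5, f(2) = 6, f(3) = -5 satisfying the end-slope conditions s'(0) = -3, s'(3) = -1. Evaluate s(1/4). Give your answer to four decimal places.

7.0563

Write M_i for s''(x_i). With h_i = 1, 1, 1 and divided differences Δ_i = -3, 1, -11, the continuity of s' gives the tridiagonal system
  1·M_0 + 4·M_1 + 1·M_2 = 6(Δ_1 - Δ_0) = 24
  1·M_1 + 4·M_2 + 1·M_3 = 6(Δ_2 - Δ_1) = -72
Clamped end conditions give two more equations: 2h_0·M_0 + h_0·M_1 = 6(Δ_0 - s'(0)) = 0 and h_2·M_2 + 2h_2·M_3 = 6(s'(3) - Δ_2) = 60.
Solving the tridiagonal system: M_0 = -124/15, M_1 = 248/15, M_2 = -508/15, M_3 = 704/15.
On [0, 1], s(x) = 8 - 3·x - 62/15·x² + 62/15·x³.
With x = 1/4: s(1/4) = 1129/160.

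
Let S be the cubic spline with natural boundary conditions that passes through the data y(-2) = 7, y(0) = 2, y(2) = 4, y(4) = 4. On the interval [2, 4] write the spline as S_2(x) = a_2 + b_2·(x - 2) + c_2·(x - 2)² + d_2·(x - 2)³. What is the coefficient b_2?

1

With M_i denoting the second derivative at x_i, h_i = 2, 2, 2, and Δ_i = (y_(i+1) − y_i)/h_i = -5/2, 1, 0:
  2·M_0 + 8·M_1 + 2·M_2 = 6(Δ_1 - Δ_0) = 21
  2·M_1 + 8·M_2 + 2·M_3 = 6(Δ_2 - Δ_1) = -6
Natural end conditions: M_0 = M_3 = 0.
Solving the tridiagonal system: M_0 = 0, M_1 = 3, M_2 = -3/2, M_3 = 0.
On [2, 4], with S_2(x) = a_2 + b_2·(x - 2) + c_2·(x - 2)² + d_2·(x - 2)³: c_2 = M_2/2 = -3/4, d_2 = (M_3 - M_2)/(6h_2) = 1/8, b_2 = Δ_2 - h_2(2M_2 + M_3)/6 = 1.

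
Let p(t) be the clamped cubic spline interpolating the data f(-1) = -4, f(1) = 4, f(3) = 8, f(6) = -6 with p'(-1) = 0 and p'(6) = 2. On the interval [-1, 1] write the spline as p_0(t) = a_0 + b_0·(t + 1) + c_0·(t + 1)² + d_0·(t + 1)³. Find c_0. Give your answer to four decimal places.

With m_i denoting the second derivative at x_i, h_i = 2, 2, 3, and Δ_i = (y_(i+1) − y_i)/h_i = 4, 2, -14/3:
  2·m_0 + 8·m_1 + 2·m_2 = 6(Δ_1 - Δ_0) = -12
  2·m_1 + 10·m_2 + 3·m_3 = 6(Δ_2 - Δ_1) = -40
Clamped end conditions give two more equations: 2h_0·m_0 + h_0·m_1 = 6(Δ_0 - p'(-1)) = 24 and h_2·m_2 + 2h_2·m_3 = 6(p'(6) - Δ_2) = 40.
Solving: m_0 = 250/37, m_1 = -56/37, m_2 = -248/37, m_3 = 1112/111.
On [-1, 1], with p_0(t) = a_0 + b_0·(t + 1) + c_0·(t + 1)² + d_0·(t + 1)³: c_0 = m_0/2 = 125/37, d_0 = (m_1 - m_0)/(6h_0) = -51/74, b_0 = Δ_0 - h_0(2m_0 + m_1)/6 = 0.

3.3784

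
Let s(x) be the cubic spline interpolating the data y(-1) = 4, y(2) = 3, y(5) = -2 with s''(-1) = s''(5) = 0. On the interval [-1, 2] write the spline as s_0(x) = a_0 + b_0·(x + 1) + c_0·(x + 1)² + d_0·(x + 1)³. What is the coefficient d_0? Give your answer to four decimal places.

-0.0370

Let σ_i = s''(x_i). Step sizes h_i = 3, 3; slopes of the chords Δ_i = (y_(i+1) - y_i)/h_i = -1/3, -5/3.
  3·σ_0 + 12·σ_1 + 3·σ_2 = 6(Δ_1 - Δ_0) = -8
Natural end conditions: σ_0 = σ_2 = 0.
Solving the tridiagonal system: σ_0 = 0, σ_1 = -2/3, σ_2 = 0.
On [-1, 2], with s_0(x) = a_0 + b_0·(x + 1) + c_0·(x + 1)² + d_0·(x + 1)³: c_0 = σ_0/2 = 0, d_0 = (σ_1 - σ_0)/(6h_0) = -1/27, b_0 = Δ_0 - h_0(2σ_0 + σ_1)/6 = 0.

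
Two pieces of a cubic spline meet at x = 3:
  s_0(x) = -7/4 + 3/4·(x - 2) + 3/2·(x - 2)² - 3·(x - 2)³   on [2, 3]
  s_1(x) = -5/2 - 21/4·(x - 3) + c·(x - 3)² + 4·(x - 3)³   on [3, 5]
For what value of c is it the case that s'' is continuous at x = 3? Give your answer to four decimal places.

-7.5000

s_0''(x) = 3 - 18·(x - 2), so s_0''(3) = -15. On the right, s_1''(3) = 2c, so c = -15/2.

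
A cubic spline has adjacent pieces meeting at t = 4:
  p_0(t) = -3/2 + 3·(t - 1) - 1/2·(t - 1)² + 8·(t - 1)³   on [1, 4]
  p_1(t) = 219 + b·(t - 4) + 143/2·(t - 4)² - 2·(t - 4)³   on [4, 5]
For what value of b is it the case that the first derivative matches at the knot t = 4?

216

p_0'(t) = 3 - 1·(t - 1) + 24·(t - 1)², so p_0'(4) = 216. On the right, p_1'(4) = b, so b = 216.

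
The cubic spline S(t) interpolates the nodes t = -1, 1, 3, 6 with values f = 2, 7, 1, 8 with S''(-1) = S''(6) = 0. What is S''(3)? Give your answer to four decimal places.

Write M_i for S''(x_i). With h_i = 2, 2, 3 and divided differences Δ_i = 5/2, -3, 7/3, the continuity of S' gives the tridiagonal system
  2·M_0 + 8·M_1 + 2·M_2 = 6(Δ_1 - Δ_0) = -33
  2·M_1 + 10·M_2 + 3·M_3 = 6(Δ_2 - Δ_1) = 32
Natural end conditions: M_0 = M_3 = 0.
Solving: M_0 = 0, M_1 = -197/38, M_2 = 161/38, M_3 = 0.

4.2368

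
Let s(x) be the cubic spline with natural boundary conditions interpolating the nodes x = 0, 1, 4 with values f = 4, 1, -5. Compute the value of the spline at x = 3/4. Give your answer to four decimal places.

1.7090

Put σ_i = s'' at the i-th knot. Here h = (1, 3) and Δ = (-3, -2), so the interior equations h_(i-1)·σ_(i-1) + 2(h_(i-1)+h_i)·σ_i + h_i·σ_(i+1) = 6(Δ_i − Δ_(i-1)) read
  1·σ_0 + 8·σ_1 + 3·σ_2 = 6(Δ_1 - Δ_0) = 6
Natural end conditions: σ_0 = σ_2 = 0.
Solving the tridiagonal system: σ_0 = 0, σ_1 = 3/4, σ_2 = 0.
On [0, 1], s(x) = 4 - 25/8·x + 0·x² + 1/8·x³.
With x = 3/4: s(3/4) = 875/512.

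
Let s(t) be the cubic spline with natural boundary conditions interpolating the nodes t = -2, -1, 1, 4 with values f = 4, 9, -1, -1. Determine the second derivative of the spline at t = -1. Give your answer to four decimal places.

-11.7857

With m_i denoting the second derivative at x_i, h_i = 1, 2, 3, and Δ_i = (y_(i+1) − y_i)/h_i = 5, -5, 0:
  1·m_0 + 6·m_1 + 2·m_2 = 6(Δ_1 - Δ_0) = -60
  2·m_1 + 10·m_2 + 3·m_3 = 6(Δ_2 - Δ_1) = 30
Natural end conditions: m_0 = m_3 = 0.
Solving the tridiagonal system: m_0 = 0, m_1 = -165/14, m_2 = 75/14, m_3 = 0.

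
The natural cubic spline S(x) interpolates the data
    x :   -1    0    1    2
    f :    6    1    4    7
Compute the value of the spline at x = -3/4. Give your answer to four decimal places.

4.2500

With σ_i denoting the second derivative at x_i, h_i = 1, 1, 1, and Δ_i = (y_(i+1) − y_i)/h_i = -5, 3, 3:
  1·σ_0 + 4·σ_1 + 1·σ_2 = 6(Δ_1 - Δ_0) = 48
  1·σ_1 + 4·σ_2 + 1·σ_3 = 6(Δ_2 - Δ_1) = 0
Natural end conditions: σ_0 = σ_3 = 0.
Forward elimination and back-substitution give σ_0 = 0, σ_1 = 64/5, σ_2 = -16/5, σ_3 = 0.
On [-1, 0], S(x) = 6 - 107/15·(x + 1) + 0·(x + 1)² + 32/15·(x + 1)³.
With (x + 1) = 1/4: S(-3/4) = 17/4.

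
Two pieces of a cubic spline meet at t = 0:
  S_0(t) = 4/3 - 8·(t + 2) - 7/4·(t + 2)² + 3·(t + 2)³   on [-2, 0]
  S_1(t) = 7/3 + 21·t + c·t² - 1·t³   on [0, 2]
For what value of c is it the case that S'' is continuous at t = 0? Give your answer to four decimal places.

S_0''(t) = -7/2 + 18·(t + 2), so S_0''(0) = 65/2. On the right, S_1''(0) = 2c, so c = 65/4.

16.2500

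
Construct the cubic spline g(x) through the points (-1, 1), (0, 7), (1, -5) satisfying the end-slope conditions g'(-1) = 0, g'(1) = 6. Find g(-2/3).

3

Write M_i for g''(x_i). With h_i = 1, 1 and divided differences Δ_i = 6, -12, the continuity of g' gives the tridiagonal system
  1·M_0 + 4·M_1 + 1·M_2 = 6(Δ_1 - Δ_0) = -108
Clamped end conditions give two more equations: 2h_0·M_0 + h_0·M_1 = 6(Δ_0 - g'(-1)) = 36 and h_1·M_1 + 2h_1·M_2 = 6(g'(1) - Δ_1) = 108.
Solving: M_0 = 48, M_1 = -60, M_2 = 84.
On [-1, 0], g(x) = 1 + 0·(x + 1) + 24·(x + 1)² - 18·(x + 1)³.
With (x + 1) = 1/3: g(-2/3) = 3.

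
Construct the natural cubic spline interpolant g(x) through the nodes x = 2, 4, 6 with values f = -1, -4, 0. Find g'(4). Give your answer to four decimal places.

0.2500

Let m_i = g''(x_i). Step sizes h_i = 2, 2; slopes of the chords Δ_i = (y_(i+1) - y_i)/h_i = -3/2, 2.
  2·m_0 + 8·m_1 + 2·m_2 = 6(Δ_1 - Δ_0) = 21
Natural end conditions: m_0 = m_2 = 0.
Forward elimination and back-substitution give m_0 = 0, m_1 = 21/8, m_2 = 0.
On [4, 6], g'(x) = b_1 + 2c_1·(x - 4) + 3d_1·(x - 4)² with b_1 = Δ_1 - h_1(2m_1 + m_2)/6 = 1/4, c_1 = m_1/2 = 21/16, d_1 = (m_2 - m_1)/(6h_1) = -7/32. So g'(4) = 1/4.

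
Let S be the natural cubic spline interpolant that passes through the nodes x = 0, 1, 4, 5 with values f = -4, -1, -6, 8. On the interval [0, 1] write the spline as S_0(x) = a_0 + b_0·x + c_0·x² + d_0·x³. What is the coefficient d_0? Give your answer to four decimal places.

With M_i denoting the second derivative at x_i, h_i = 1, 3, 1, and Δ_i = (y_(i+1) − y_i)/h_i = 3, -5/3, 14:
  1·M_0 + 8·M_1 + 3·M_2 = 6(Δ_1 - Δ_0) = -28
  3·M_1 + 8·M_2 + 1·M_3 = 6(Δ_2 - Δ_1) = 94
Natural end conditions: M_0 = M_3 = 0.
Solving: M_0 = 0, M_1 = -46/5, M_2 = 76/5, M_3 = 0.
On [0, 1], with S_0(x) = a_0 + b_0·x + c_0·x² + d_0·x³: c_0 = M_0/2 = 0, d_0 = (M_1 - M_0)/(6h_0) = -23/15, b_0 = Δ_0 - h_0(2M_0 + M_1)/6 = 68/15.

-1.5333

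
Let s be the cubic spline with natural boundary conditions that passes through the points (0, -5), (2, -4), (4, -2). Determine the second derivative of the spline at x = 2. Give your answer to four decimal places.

0.3750

With σ_i denoting the second derivative at x_i, h_i = 2, 2, and Δ_i = (y_(i+1) − y_i)/h_i = 1/2, 1:
  2·σ_0 + 8·σ_1 + 2·σ_2 = 6(Δ_1 - Δ_0) = 3
Natural end conditions: σ_0 = σ_2 = 0.
Hence σ_0 = 0, σ_1 = 3/8, σ_2 = 0.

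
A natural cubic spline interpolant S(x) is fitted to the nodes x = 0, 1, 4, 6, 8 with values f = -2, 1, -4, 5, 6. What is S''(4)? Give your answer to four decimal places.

Let m_i = S''(x_i). Step sizes h_i = 1, 3, 2, 2; slopes of the chords Δ_i = (y_(i+1) - y_i)/h_i = 3, -5/3, 9/2, 1/2.
  1·m_0 + 8·m_1 + 3·m_2 = 6(Δ_1 - Δ_0) = -28
  3·m_1 + 10·m_2 + 2·m_3 = 6(Δ_2 - Δ_1) = 37
  2·m_2 + 8·m_3 + 2·m_4 = 6(Δ_3 - Δ_2) = -24
Natural end conditions: m_0 = m_4 = 0.
Hence m_0 = 0, m_1 = -395/67, m_2 = 428/67, m_3 = -308/67, m_4 = 0.

6.3881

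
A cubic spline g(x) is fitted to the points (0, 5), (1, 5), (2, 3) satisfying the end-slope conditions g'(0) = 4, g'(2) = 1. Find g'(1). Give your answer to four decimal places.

With M_i denoting the second derivative at x_i, h_i = 1, 1, and Δ_i = (y_(i+1) − y_i)/h_i = 0, -2:
  1·M_0 + 4·M_1 + 1·M_2 = 6(Δ_1 - Δ_0) = -12
Clamped end conditions give two more equations: 2h_0·M_0 + h_0·M_1 = 6(Δ_0 - g'(0)) = -24 and h_1·M_1 + 2h_1·M_2 = 6(g'(2) - Δ_1) = 18.
Forward elimination and back-substitution give M_0 = -21/2, M_1 = -3, M_2 = 21/2.
On [1, 2], g'(x) = b_1 + 2c_1·(x - 1) + 3d_1·(x - 1)² with b_1 = Δ_1 - h_1(2M_1 + M_2)/6 = -11/4, c_1 = M_1/2 = -3/2, d_1 = (M_2 - M_1)/(6h_1) = 9/4. So g'(1) = -11/4.

-2.7500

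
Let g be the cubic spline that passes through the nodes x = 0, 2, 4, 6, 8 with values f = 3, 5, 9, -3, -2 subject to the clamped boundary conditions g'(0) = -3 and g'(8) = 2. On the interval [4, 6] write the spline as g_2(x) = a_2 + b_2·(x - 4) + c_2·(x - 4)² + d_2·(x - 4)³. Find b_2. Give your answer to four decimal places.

-2.9643

Let m_i = g''(x_i). Step sizes h_i = 2, 2, 2, 2; slopes of the chords Δ_i = (y_(i+1) - y_i)/h_i = 1, 2, -6, 1/2.
  2·m_0 + 8·m_1 + 2·m_2 = 6(Δ_1 - Δ_0) = 6
  2·m_1 + 8·m_2 + 2·m_3 = 6(Δ_2 - Δ_1) = -48
  2·m_2 + 8·m_3 + 2·m_4 = 6(Δ_3 - Δ_2) = 39
Clamped end conditions give two more equations: 2h_0·m_0 + h_0·m_1 = 6(Δ_0 - g'(0)) = 24 and h_3·m_3 + 2h_3·m_4 = 6(g'(8) - Δ_3) = 9.
Solving: m_0 = 589/112, m_1 = 83/56, m_2 = -131/16, m_3 = 407/56, m_4 = -155/112.
On [4, 6], with g_2(x) = a_2 + b_2·(x - 4) + c_2·(x - 4)² + d_2·(x - 4)³: c_2 = m_2/2 = -131/32, d_2 = (m_3 - m_2)/(6h_2) = 577/448, b_2 = Δ_2 - h_2(2m_2 + m_3)/6 = -83/28.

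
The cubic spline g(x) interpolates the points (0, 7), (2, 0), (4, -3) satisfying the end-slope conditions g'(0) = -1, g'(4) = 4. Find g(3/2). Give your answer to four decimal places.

Write M_i for g''(x_i). With h_i = 2, 2 and divided differences Δ_i = -7/2, -3/2, the continuity of g' gives the tridiagonal system
  2·M_0 + 8·M_1 + 2·M_2 = 6(Δ_1 - Δ_0) = 12
Clamped end conditions give two more equations: 2h_0·M_0 + h_0·M_1 = 6(Δ_0 - g'(0)) = -15 and h_1·M_1 + 2h_1·M_2 = 6(g'(4) - Δ_1) = 33.
Hence M_0 = -4, M_1 = 1/2, M_2 = 8.
On [0, 2], g(x) = 7 - 1·x - 2·x² + 3/8·x³.
With x = 3/2: g(3/2) = 145/64.

2.2656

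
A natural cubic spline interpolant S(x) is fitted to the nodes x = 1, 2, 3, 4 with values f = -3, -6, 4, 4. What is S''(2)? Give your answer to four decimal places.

Put M_i = S'' at the i-th knot. Here h = (1, 1, 1) and Δ = (-3, 10, 0), so the interior equations h_(i-1)·M_(i-1) + 2(h_(i-1)+h_i)·M_i + h_i·M_(i+1) = 6(Δ_i − Δ_(i-1)) read
  1·M_0 + 4·M_1 + 1·M_2 = 6(Δ_1 - Δ_0) = 78
  1·M_1 + 4·M_2 + 1·M_3 = 6(Δ_2 - Δ_1) = -60
Natural end conditions: M_0 = M_3 = 0.
Solving: M_0 = 0, M_1 = 124/5, M_2 = -106/5, M_3 = 0.

24.8000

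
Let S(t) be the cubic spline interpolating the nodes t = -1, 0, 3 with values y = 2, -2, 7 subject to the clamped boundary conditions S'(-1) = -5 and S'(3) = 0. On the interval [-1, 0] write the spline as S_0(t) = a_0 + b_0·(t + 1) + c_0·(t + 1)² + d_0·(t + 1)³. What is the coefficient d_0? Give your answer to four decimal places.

1.5000

Put M_i = S'' at the i-th knot. Here h = (1, 3) and Δ = (-4, 3), so the interior equations h_(i-1)·M_(i-1) + 2(h_(i-1)+h_i)·M_i + h_i·M_(i+1) = 6(Δ_i − Δ_(i-1)) read
  1·M_0 + 8·M_1 + 3·M_2 = 6(Δ_1 - Δ_0) = 42
Clamped end conditions give two more equations: 2h_0·M_0 + h_0·M_1 = 6(Δ_0 - S'(-1)) = 6 and h_1·M_1 + 2h_1·M_2 = 6(S'(3) - Δ_1) = -18.
Hence M_0 = -1, M_1 = 8, M_2 = -7.
On [-1, 0], with S_0(t) = a_0 + b_0·(t + 1) + c_0·(t + 1)² + d_0·(t + 1)³: c_0 = M_0/2 = -1/2, d_0 = (M_1 - M_0)/(6h_0) = 3/2, b_0 = Δ_0 - h_0(2M_0 + M_1)/6 = -5.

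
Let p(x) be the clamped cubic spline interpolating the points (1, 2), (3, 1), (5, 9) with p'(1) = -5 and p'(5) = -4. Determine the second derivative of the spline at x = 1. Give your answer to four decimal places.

Write M_i for p''(x_i). With h_i = 2, 2 and divided differences Δ_i = -1/2, 4, the continuity of p' gives the tridiagonal system
  2·M_0 + 8·M_1 + 2·M_2 = 6(Δ_1 - Δ_0) = 27
Clamped end conditions give two more equations: 2h_0·M_0 + h_0·M_1 = 6(Δ_0 - p'(1)) = 27 and h_1·M_1 + 2h_1·M_2 = 6(p'(5) - Δ_1) = -48.
Forward elimination and back-substitution give M_0 = 29/8, M_1 = 25/4, M_2 = -121/8.

3.6250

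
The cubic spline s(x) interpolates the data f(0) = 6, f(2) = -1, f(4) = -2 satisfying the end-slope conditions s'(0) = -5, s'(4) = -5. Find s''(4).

-9

Let m_i = s''(x_i). Step sizes h_i = 2, 2; slopes of the chords Δ_i = (y_(i+1) - y_i)/h_i = -7/2, -1/2.
  2·m_0 + 8·m_1 + 2·m_2 = 6(Δ_1 - Δ_0) = 18
Clamped end conditions give two more equations: 2h_0·m_0 + h_0·m_1 = 6(Δ_0 - s'(0)) = 9 and h_1·m_1 + 2h_1·m_2 = 6(s'(4) - Δ_1) = -27.
Hence m_0 = 0, m_1 = 9/2, m_2 = -9.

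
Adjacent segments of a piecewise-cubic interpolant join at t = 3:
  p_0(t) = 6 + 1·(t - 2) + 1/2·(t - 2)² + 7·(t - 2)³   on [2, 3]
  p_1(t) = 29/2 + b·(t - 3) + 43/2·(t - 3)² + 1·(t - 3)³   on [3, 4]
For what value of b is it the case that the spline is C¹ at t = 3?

23

p_0'(t) = 1 + 1·(t - 2) + 21·(t - 2)², so p_0'(3) = 23. On the right, p_1'(3) = b, so b = 23.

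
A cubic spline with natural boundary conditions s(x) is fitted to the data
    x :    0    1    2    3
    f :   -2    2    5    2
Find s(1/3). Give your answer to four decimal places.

With σ_i denoting the second derivative at x_i, h_i = 1, 1, 1, and Δ_i = (y_(i+1) − y_i)/h_i = 4, 3, -3:
  1·σ_0 + 4·σ_1 + 1·σ_2 = 6(Δ_1 - Δ_0) = -6
  1·σ_1 + 4·σ_2 + 1·σ_3 = 6(Δ_2 - Δ_1) = -36
Natural end conditions: σ_0 = σ_3 = 0.
Forward elimination and back-substitution give σ_0 = 0, σ_1 = 4/5, σ_2 = -46/5, σ_3 = 0.
On [0, 1], s(x) = -2 + 58/15·x + 0·x² + 2/15·x³.
With x = 1/3: s(1/3) = -286/405.

-0.7062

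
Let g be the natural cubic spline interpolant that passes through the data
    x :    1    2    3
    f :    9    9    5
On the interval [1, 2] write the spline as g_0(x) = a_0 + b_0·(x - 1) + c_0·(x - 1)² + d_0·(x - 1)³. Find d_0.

-1

With m_i denoting the second derivative at x_i, h_i = 1, 1, and Δ_i = (y_(i+1) − y_i)/h_i = 0, -4:
  1·m_0 + 4·m_1 + 1·m_2 = 6(Δ_1 - Δ_0) = -24
Natural end conditions: m_0 = m_2 = 0.
Solving the tridiagonal system: m_0 = 0, m_1 = -6, m_2 = 0.
On [1, 2], with g_0(x) = a_0 + b_0·(x - 1) + c_0·(x - 1)² + d_0·(x - 1)³: c_0 = m_0/2 = 0, d_0 = (m_1 - m_0)/(6h_0) = -1, b_0 = Δ_0 - h_0(2m_0 + m_1)/6 = 1.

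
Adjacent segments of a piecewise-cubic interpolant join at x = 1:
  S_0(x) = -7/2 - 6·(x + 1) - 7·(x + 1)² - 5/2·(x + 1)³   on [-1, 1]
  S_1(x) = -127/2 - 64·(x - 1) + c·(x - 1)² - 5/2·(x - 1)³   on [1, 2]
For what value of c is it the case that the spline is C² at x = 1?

S_0''(x) = -14 - 15·(x + 1), so S_0''(1) = -44. On the right, S_1''(1) = 2c, so c = -22.

-22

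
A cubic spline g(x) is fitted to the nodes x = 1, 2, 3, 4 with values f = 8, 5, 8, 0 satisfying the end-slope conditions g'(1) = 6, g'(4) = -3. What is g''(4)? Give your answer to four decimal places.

Write m_i for g''(x_i). With h_i = 1, 1, 1 and divided differences Δ_i = -3, 3, -8, the continuity of g' gives the tridiagonal system
  1·m_0 + 4·m_1 + 1·m_2 = 6(Δ_1 - Δ_0) = 36
  1·m_1 + 4·m_2 + 1·m_3 = 6(Δ_2 - Δ_1) = -66
Clamped end conditions give two more equations: 2h_0·m_0 + h_0·m_1 = 6(Δ_0 - g'(1)) = -54 and h_2·m_2 + 2h_2·m_3 = 6(g'(4) - Δ_2) = 30.
Forward elimination and back-substitution give m_0 = -202/5, m_1 = 134/5, m_2 = -154/5, m_3 = 152/5.

30.4000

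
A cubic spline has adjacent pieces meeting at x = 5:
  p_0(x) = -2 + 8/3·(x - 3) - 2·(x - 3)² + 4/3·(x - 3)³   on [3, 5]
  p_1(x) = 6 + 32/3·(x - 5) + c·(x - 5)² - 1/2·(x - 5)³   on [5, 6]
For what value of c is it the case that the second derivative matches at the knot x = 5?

6

p_0''(x) = -4 + 8·(x - 3), so p_0''(5) = 12. On the right, p_1''(5) = 2c, so c = 6.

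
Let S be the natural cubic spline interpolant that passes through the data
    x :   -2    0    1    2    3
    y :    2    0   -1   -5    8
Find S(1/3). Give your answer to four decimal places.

With M_i denoting the second derivative at x_i, h_i = 2, 1, 1, 1, and Δ_i = (y_(i+1) − y_i)/h_i = -1, -1, -4, 13:
  2·M_0 + 6·M_1 + 1·M_2 = 6(Δ_1 - Δ_0) = 0
  1·M_1 + 4·M_2 + 1·M_3 = 6(Δ_2 - Δ_1) = -18
  1·M_2 + 4·M_3 + 1·M_4 = 6(Δ_3 - Δ_2) = 102
Natural end conditions: M_0 = M_4 = 0.
Solving the tridiagonal system: M_0 = 0, M_1 = 87/43, M_2 = -522/43, M_3 = 1227/43, M_4 = 0.
On [0, 1], S(x) = 0 + 15/43·x + 87/86·x² - 203/86·x³.
With x = 1/3: S(1/3) = 164/1161.

0.1413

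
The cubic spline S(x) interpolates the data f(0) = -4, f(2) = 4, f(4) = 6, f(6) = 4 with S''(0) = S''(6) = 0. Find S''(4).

With M_i denoting the second derivative at x_i, h_i = 2, 2, 2, and Δ_i = (y_(i+1) − y_i)/h_i = 4, 1, -1:
  2·M_0 + 8·M_1 + 2·M_2 = 6(Δ_1 - Δ_0) = -18
  2·M_1 + 8·M_2 + 2·M_3 = 6(Δ_2 - Δ_1) = -12
Natural end conditions: M_0 = M_3 = 0.
Solving the tridiagonal system: M_0 = 0, M_1 = -2, M_2 = -1, M_3 = 0.

-1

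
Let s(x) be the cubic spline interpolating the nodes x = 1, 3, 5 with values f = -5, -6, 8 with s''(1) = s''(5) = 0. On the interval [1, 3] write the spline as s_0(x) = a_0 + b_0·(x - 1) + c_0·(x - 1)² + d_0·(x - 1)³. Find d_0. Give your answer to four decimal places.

With σ_i denoting the second derivative at x_i, h_i = 2, 2, and Δ_i = (y_(i+1) − y_i)/h_i = -1/2, 7:
  2·σ_0 + 8·σ_1 + 2·σ_2 = 6(Δ_1 - Δ_0) = 45
Natural end conditions: σ_0 = σ_2 = 0.
Solving: σ_0 = 0, σ_1 = 45/8, σ_2 = 0.
On [1, 3], with s_0(x) = a_0 + b_0·(x - 1) + c_0·(x - 1)² + d_0·(x - 1)³: c_0 = σ_0/2 = 0, d_0 = (σ_1 - σ_0)/(6h_0) = 15/32, b_0 = Δ_0 - h_0(2σ_0 + σ_1)/6 = -19/8.

0.4688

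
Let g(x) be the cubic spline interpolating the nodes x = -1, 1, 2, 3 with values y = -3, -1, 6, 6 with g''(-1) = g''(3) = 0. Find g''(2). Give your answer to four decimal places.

Put σ_i = g'' at the i-th knot. Here h = (2, 1, 1) and Δ = (1, 7, 0), so the interior equations h_(i-1)·σ_(i-1) + 2(h_(i-1)+h_i)·σ_i + h_i·σ_(i+1) = 6(Δ_i − Δ_(i-1)) read
  2·σ_0 + 6·σ_1 + 1·σ_2 = 6(Δ_1 - Δ_0) = 36
  1·σ_1 + 4·σ_2 + 1·σ_3 = 6(Δ_2 - Δ_1) = -42
Natural end conditions: σ_0 = σ_3 = 0.
Forward elimination and back-substitution give σ_0 = 0, σ_1 = 186/23, σ_2 = -288/23, σ_3 = 0.

-12.5217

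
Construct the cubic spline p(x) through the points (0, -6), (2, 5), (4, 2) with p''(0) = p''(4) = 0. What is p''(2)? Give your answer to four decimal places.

-5.2500

Let σ_i = p''(x_i). Step sizes h_i = 2, 2; slopes of the chords Δ_i = (y_(i+1) - y_i)/h_i = 11/2, -3/2.
  2·σ_0 + 8·σ_1 + 2·σ_2 = 6(Δ_1 - Δ_0) = -42
Natural end conditions: σ_0 = σ_2 = 0.
Hence σ_0 = 0, σ_1 = -21/4, σ_2 = 0.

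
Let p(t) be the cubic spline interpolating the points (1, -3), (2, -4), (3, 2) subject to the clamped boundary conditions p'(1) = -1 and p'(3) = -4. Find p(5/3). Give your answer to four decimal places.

-4.5556

Let σ_i = p''(x_i). Step sizes h_i = 1, 1; slopes of the chords Δ_i = (y_(i+1) - y_i)/h_i = -1, 6.
  1·σ_0 + 4·σ_1 + 1·σ_2 = 6(Δ_1 - Δ_0) = 42
Clamped end conditions give two more equations: 2h_0·σ_0 + h_0·σ_1 = 6(Δ_0 - p'(1)) = 0 and h_1·σ_1 + 2h_1·σ_2 = 6(p'(3) - Δ_1) = -60.
Solving: σ_0 = -12, σ_1 = 24, σ_2 = -42.
On [1, 2], p(t) = -3 - 1·(t - 1) - 6·(t - 1)² + 6·(t - 1)³.
With (t - 1) = 2/3: p(5/3) = -41/9.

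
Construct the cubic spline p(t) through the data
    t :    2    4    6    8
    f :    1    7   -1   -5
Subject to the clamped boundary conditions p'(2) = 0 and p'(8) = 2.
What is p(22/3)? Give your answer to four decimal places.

Let M_i = p''(x_i). Step sizes h_i = 2, 2, 2; slopes of the chords Δ_i = (y_(i+1) - y_i)/h_i = 3, -4, -2.
  2·M_0 + 8·M_1 + 2·M_2 = 6(Δ_1 - Δ_0) = -42
  2·M_1 + 8·M_2 + 2·M_3 = 6(Δ_2 - Δ_1) = 12
Clamped end conditions give two more equations: 2h_0·M_0 + h_0·M_1 = 6(Δ_0 - p'(2)) = 18 and h_2·M_2 + 2h_2·M_3 = 6(p'(8) - Δ_2) = 24.
Solving: M_0 = 127/15, M_1 = -119/15, M_2 = 34/15, M_3 = 73/15.
On [6, 8], p(t) = -1 - 77/15·(t - 6) + 17/15·(t - 6)² + 13/60·(t - 6)³.
With (t - 6) = 4/3: p(22/3) = -2153/405.

-5.3160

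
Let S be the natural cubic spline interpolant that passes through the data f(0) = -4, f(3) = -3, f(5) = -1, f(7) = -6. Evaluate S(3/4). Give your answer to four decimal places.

Write σ_i for S''(x_i). With h_i = 3, 2, 2 and divided differences Δ_i = 1/3, 1, -5/2, the continuity of S' gives the tridiagonal system
  3·σ_0 + 10·σ_1 + 2·σ_2 = 6(Δ_1 - Δ_0) = 4
  2·σ_1 + 8·σ_2 + 2·σ_3 = 6(Δ_2 - Δ_1) = -21
Natural end conditions: σ_0 = σ_3 = 0.
Forward elimination and back-substitution give σ_0 = 0, σ_1 = 37/38, σ_2 = -109/38, σ_3 = 0.
On [0, 3], S(x) = -4 - 35/228·x + 0·x² + 37/684·x³.
With x = 3/4: S(3/4) = -19905/4864.

-4.0923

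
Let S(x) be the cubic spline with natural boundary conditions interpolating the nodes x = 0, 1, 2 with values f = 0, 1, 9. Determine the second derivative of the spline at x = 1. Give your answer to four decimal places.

Let M_i = S''(x_i). Step sizes h_i = 1, 1; slopes of the chords Δ_i = (y_(i+1) - y_i)/h_i = 1, 8.
  1·M_0 + 4·M_1 + 1·M_2 = 6(Δ_1 - Δ_0) = 42
Natural end conditions: M_0 = M_2 = 0.
Solving the tridiagonal system: M_0 = 0, M_1 = 21/2, M_2 = 0.

10.5000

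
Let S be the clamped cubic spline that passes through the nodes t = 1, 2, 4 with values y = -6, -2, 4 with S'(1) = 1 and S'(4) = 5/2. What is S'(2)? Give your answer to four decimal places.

With M_i denoting the second derivative at x_i, h_i = 1, 2, and Δ_i = (y_(i+1) − y_i)/h_i = 4, 3:
  1·M_0 + 6·M_1 + 2·M_2 = 6(Δ_1 - Δ_0) = -6
Clamped end conditions give two more equations: 2h_0·M_0 + h_0·M_1 = 6(Δ_0 - S'(1)) = 18 and h_1·M_1 + 2h_1·M_2 = 6(S'(4) - Δ_1) = -3.
Hence M_0 = 21/2, M_1 = -3, M_2 = 3/4.
On [2, 4], S'(t) = b_1 + 2c_1·(t - 2) + 3d_1·(t - 2)² with b_1 = Δ_1 - h_1(2M_1 + M_2)/6 = 19/4, c_1 = M_1/2 = -3/2, d_1 = (M_2 - M_1)/(6h_1) = 5/16. So S'(2) = 19/4.

4.7500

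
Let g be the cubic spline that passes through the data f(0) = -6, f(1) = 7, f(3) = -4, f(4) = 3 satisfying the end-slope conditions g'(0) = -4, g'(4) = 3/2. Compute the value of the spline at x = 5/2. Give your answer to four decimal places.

Let M_i = g''(x_i). Step sizes h_i = 1, 2, 1; slopes of the chords Δ_i = (y_(i+1) - y_i)/h_i = 13, -11/2, 7.
  1·M_0 + 6·M_1 + 2·M_2 = 6(Δ_1 - Δ_0) = -111
  2·M_1 + 6·M_2 + 1·M_3 = 6(Δ_2 - Δ_1) = 75
Clamped end conditions give two more equations: 2h_0·M_0 + h_0·M_1 = 6(Δ_0 - g'(0)) = 102 and h_2·M_2 + 2h_2·M_3 = 6(g'(4) - Δ_2) = -33.
Solving: M_0 = 2501/35, M_1 = -1432/35, M_2 = 1103/35, M_3 = -1129/35.
On [1, 3], g(x) = 7 + 789/70·(x - 1) - 716/35·(x - 1)² + 169/28·(x - 1)³.
With (x - 1) = 3/2: g(5/2) = -1961/1120.

-1.7509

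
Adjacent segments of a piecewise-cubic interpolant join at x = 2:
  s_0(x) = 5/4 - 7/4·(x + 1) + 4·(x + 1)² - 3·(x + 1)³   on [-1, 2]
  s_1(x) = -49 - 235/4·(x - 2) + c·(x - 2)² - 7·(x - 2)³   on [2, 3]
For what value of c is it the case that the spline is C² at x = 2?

-23

s_0''(x) = 8 - 18·(x + 1), so s_0''(2) = -46. On the right, s_1''(2) = 2c, so c = -23.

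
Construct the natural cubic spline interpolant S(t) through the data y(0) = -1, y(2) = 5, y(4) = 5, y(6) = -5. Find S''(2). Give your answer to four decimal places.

Let M_i = S''(x_i). Step sizes h_i = 2, 2, 2; slopes of the chords Δ_i = (y_(i+1) - y_i)/h_i = 3, 0, -5.
  2·M_0 + 8·M_1 + 2·M_2 = 6(Δ_1 - Δ_0) = -18
  2·M_1 + 8·M_2 + 2·M_3 = 6(Δ_2 - Δ_1) = -30
Natural end conditions: M_0 = M_3 = 0.
Solving: M_0 = 0, M_1 = -7/5, M_2 = -17/5, M_3 = 0.

-1.4000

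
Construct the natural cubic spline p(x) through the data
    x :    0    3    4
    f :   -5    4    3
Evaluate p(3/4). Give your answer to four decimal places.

Write M_i for p''(x_i). With h_i = 3, 1 and divided differences Δ_i = 3, -1, the continuity of p' gives the tridiagonal system
  3·M_0 + 8·M_1 + 1·M_2 = 6(Δ_1 - Δ_0) = -24
Natural end conditions: M_0 = M_2 = 0.
Solving: M_0 = 0, M_1 = -3, M_2 = 0.
On [0, 3], p(x) = -5 + 9/2·x + 0·x² - 1/6·x³.
With x = 3/4: p(3/4) = -217/128.

-1.6953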